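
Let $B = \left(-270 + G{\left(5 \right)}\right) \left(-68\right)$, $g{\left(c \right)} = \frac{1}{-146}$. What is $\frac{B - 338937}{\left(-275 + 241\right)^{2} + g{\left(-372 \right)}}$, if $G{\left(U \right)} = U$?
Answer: $- \frac{46853882}{168775} \approx -277.61$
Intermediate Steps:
$g{\left(c \right)} = - \frac{1}{146}$
$B = 18020$ ($B = \left(-270 + 5\right) \left(-68\right) = \left(-265\right) \left(-68\right) = 18020$)
$\frac{B - 338937}{\left(-275 + 241\right)^{2} + g{\left(-372 \right)}} = \frac{18020 - 338937}{\left(-275 + 241\right)^{2} - \frac{1}{146}} = - \frac{320917}{\left(-34\right)^{2} - \frac{1}{146}} = - \frac{320917}{1156 - \frac{1}{146}} = - \frac{320917}{\frac{168775}{146}} = \left(-320917\right) \frac{146}{168775} = - \frac{46853882}{168775}$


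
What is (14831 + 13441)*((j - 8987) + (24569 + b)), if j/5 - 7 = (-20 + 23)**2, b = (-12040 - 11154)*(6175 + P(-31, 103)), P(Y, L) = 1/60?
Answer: -20243836876744/5 ≈ -4.0488e+12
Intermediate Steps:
P(Y, L) = 1/60
b = -4296700097/30 (b = (-12040 - 11154)*(6175 + 1/60) = -23194*370501/60 = -4296700097/30 ≈ -1.4322e+8)
j = 80 (j = 35 + 5*(-20 + 23)**2 = 35 + 5*3**2 = 35 + 5*9 = 35 + 45 = 80)
(14831 + 13441)*((j - 8987) + (24569 + b)) = (14831 + 13441)*((80 - 8987) + (24569 - 4296700097/30)) = 28272*(-8907 - 4295963027/30) = 28272*(-4296230237/30) = -20243836876744/5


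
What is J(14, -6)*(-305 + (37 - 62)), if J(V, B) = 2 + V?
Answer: -5280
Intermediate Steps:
J(14, -6)*(-305 + (37 - 62)) = (2 + 14)*(-305 + (37 - 62)) = 16*(-305 - 25) = 16*(-330) = -5280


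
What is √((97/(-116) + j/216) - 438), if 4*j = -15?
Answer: I*√212587690/696 ≈ 20.949*I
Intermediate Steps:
j = -15/4 (j = (¼)*(-15) = -15/4 ≈ -3.7500)
√((97/(-116) + j/216) - 438) = √((97/(-116) - 15/4/216) - 438) = √((97*(-1/116) - 15/4*1/216) - 438) = √((-97/116 - 5/288) - 438) = √(-7129/8352 - 438) = √(-3665305/8352) = I*√212587690/696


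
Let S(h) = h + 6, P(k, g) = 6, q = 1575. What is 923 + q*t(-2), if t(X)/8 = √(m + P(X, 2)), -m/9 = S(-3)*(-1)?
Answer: 923 + 12600*√33 ≈ 73305.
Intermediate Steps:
S(h) = 6 + h
m = 27 (m = -9*(6 - 3)*(-1) = -27*(-1) = -9*(-3) = 27)
t(X) = 8*√33 (t(X) = 8*√(27 + 6) = 8*√33)
923 + q*t(-2) = 923 + 1575*(8*√33) = 923 + 12600*√33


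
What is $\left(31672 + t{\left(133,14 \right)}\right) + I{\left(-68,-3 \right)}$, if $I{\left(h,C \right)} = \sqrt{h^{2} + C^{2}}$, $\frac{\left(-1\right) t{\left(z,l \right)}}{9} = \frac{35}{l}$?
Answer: $\frac{63299}{2} + \sqrt{4633} \approx 31718.0$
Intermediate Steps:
$t{\left(z,l \right)} = - \frac{315}{l}$ ($t{\left(z,l \right)} = - 9 \frac{35}{l} = - \frac{315}{l}$)
$I{\left(h,C \right)} = \sqrt{C^{2} + h^{2}}$
$\left(31672 + t{\left(133,14 \right)}\right) + I{\left(-68,-3 \right)} = \left(31672 - \frac{315}{14}\right) + \sqrt{\left(-3\right)^{2} + \left(-68\right)^{2}} = \left(31672 - \frac{45}{2}\right) + \sqrt{9 + 4624} = \left(31672 - \frac{45}{2}\right) + \sqrt{4633} = \frac{63299}{2} + \sqrt{4633}$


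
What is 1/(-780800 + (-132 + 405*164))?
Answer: -1/714512 ≈ -1.3996e-6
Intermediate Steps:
1/(-780800 + (-132 + 405*164)) = 1/(-780800 + (-132 + 66420)) = 1/(-780800 + 66288) = 1/(-714512) = -1/714512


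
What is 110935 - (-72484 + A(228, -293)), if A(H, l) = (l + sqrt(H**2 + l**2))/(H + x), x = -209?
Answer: 3485254/19 - sqrt(137833)/19 ≈ 1.8342e+5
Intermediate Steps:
A(H, l) = (l + sqrt(H**2 + l**2))/(-209 + H) (A(H, l) = (l + sqrt(H**2 + l**2))/(H - 209) = (l + sqrt(H**2 + l**2))/(-209 + H))
110935 - (-72484 + A(228, -293)) = 110935 - (-72484 + (-293 + sqrt(228**2 + (-293)**2))/(-209 + 228)) = 110935 - (-72484 + (-293 + sqrt(51984 + 85849))/19) = 110935 - (-72484 + (-293 + sqrt(137833))/19) = 110935 - (-72484 + (-293/19 + sqrt(137833)/19)) = 110935 - (-1377489/19 + sqrt(137833)/19) = 110935 + (1377489/19 - sqrt(137833)/19) = 3485254/19 - sqrt(137833)/19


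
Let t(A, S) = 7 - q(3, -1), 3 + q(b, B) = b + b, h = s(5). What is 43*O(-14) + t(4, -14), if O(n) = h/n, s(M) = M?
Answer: -159/14 ≈ -11.357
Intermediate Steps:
h = 5
q(b, B) = -3 + 2*b (q(b, B) = -3 + (b + b) = -3 + 2*b)
O(n) = 5/n
t(A, S) = 4 (t(A, S) = 7 - (-3 + 2*3) = 7 - (-3 + 6) = 7 - 1*3 = 7 - 3 = 4)
43*O(-14) + t(4, -14) = 43*(5/(-14)) + 4 = 43*(5*(-1/14)) + 4 = 43*(-5/14) + 4 = -215/14 + 4 = -159/14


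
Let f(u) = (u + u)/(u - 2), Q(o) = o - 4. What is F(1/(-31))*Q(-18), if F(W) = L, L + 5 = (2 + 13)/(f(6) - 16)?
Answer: 1760/13 ≈ 135.38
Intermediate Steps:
Q(o) = -4 + o
f(u) = 2*u/(-2 + u) (f(u) = (2*u)/(-2 + u) = 2*u/(-2 + u))
L = -80/13 (L = -5 + (2 + 13)/(2*6/(-2 + 6) - 16) = -5 + 15/(2*6/4 - 16) = -5 + 15/(2*6*(¼) - 16) = -5 + 15/(3 - 16) = -5 + 15/(-13) = -5 + 15*(-1/13) = -5 - 15/13 = -80/13 ≈ -6.1538)
F(W) = -80/13
F(1/(-31))*Q(-18) = -80*(-4 - 18)/13 = -80/13*(-22) = 1760/13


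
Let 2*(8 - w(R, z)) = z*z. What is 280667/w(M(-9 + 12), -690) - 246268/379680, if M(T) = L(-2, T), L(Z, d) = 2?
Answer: -2949745961/1613924760 ≈ -1.8277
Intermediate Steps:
M(T) = 2
w(R, z) = 8 - z²/2 (w(R, z) = 8 - z*z/2 = 8 - z²/2)
280667/w(M(-9 + 12), -690) - 246268/379680 = 280667/(8 - ½*(-690)²) - 246268/379680 = 280667/(8 - ½*476100) - 246268*1/379680 = 280667/(8 - 238050) - 61567/94920 = 280667/(-238042) - 61567/94920 = 280667*(-1/238042) - 61567/94920 = -280667/238042 - 61567/94920 = -2949745961/1613924760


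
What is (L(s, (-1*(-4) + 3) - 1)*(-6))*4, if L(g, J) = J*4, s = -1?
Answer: -576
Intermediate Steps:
L(g, J) = 4*J
(L(s, (-1*(-4) + 3) - 1)*(-6))*4 = ((4*((-1*(-4) + 3) - 1))*(-6))*4 = ((4*((4 + 3) - 1))*(-6))*4 = ((4*(7 - 1))*(-6))*4 = ((4*6)*(-6))*4 = (24*(-6))*4 = -144*4 = -576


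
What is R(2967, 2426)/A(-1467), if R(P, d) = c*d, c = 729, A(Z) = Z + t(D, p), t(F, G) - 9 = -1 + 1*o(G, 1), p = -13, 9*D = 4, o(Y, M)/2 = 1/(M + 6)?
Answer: -12379878/10211 ≈ -1212.4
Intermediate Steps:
o(Y, M) = 2/(6 + M) (o(Y, M) = 2/(M + 6) = 2/(6 + M))
D = 4/9 (D = (1/9)*4 = 4/9 ≈ 0.44444)
t(F, G) = 58/7 (t(F, G) = 9 + (-1 + 1*(2/(6 + 1))) = 9 + (-1 + 1*(2/7)) = 9 + (-1 + 2/7) = 9 - 5/7 = 58/7)
A(Z) = 58/7 + Z (A(Z) = Z + 58/7 = 58/7 + Z)
R(P, d) = 729*d
R(2967, 2426)/A(-1467) = (729*2426)/(58/7 - 1467) = 1768554/(-10211/7) = 1768554*(-7/10211) = -12379878/10211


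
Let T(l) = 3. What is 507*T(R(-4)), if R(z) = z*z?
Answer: 1521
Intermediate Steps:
R(z) = z²
507*T(R(-4)) = 507*3 = 1521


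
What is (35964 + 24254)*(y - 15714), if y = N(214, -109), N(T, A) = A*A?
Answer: -230815594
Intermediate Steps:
N(T, A) = A²
y = 11881 (y = (-109)² = 11881)
(35964 + 24254)*(y - 15714) = (35964 + 24254)*(11881 - 15714) = 60218*(-3833) = -230815594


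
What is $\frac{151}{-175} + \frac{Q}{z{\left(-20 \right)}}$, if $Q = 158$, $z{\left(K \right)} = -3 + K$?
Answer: $- \frac{31123}{4025} \approx -7.7324$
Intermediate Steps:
$\frac{151}{-175} + \frac{Q}{z{\left(-20 \right)}} = \frac{151}{-175} + \frac{158}{-3 - 20} = 151 \left(- \frac{1}{175}\right) + \frac{158}{-23} = - \frac{151}{175} + 158 \left(- \frac{1}{23}\right) = - \frac{151}{175} - \frac{158}{23} = - \frac{31123}{4025}$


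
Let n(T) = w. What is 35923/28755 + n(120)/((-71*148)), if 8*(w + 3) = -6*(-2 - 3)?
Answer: 21265201/17022960 ≈ 1.2492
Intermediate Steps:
w = ¾ (w = -3 + (-6*(-2 - 3))/8 = -3 + (-6*(-5))/8 = -3 + (⅛)*30 = -3 + 15/4 = ¾ ≈ 0.75000)
n(T) = ¾
35923/28755 + n(120)/((-71*148)) = 35923/28755 + 3/(4*((-71*148))) = 35923*(1/28755) + (¾)/(-10508) = 35923/28755 + (¾)*(-1/10508) = 35923/28755 - 3/42032 = 21265201/17022960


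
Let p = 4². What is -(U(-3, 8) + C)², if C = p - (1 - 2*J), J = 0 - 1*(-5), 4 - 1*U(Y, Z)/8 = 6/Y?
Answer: -5329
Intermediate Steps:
U(Y, Z) = 32 - 48/Y
p = 16
J = 5 (J = 0 + 5 = 5)
C = 25 (C = 16 - (1 - 2*5) = 16 - (1 - 10) = 16 - 1*(-9) = 16 + 9 = 25)
-(U(-3, 8) + C)² = -((32 - 48/(-3)) + 25)² = -((32 - 48*(-⅓)) + 25)² = -((32 + 16) + 25)² = -(48 + 25)² = -1*73² = -1*5329 = -5329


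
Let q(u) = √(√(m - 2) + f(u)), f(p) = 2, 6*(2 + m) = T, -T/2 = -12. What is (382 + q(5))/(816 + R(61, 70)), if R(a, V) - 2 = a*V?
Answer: 191/2544 + √2/5088 ≈ 0.075357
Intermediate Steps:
T = 24 (T = -2*(-12) = 24)
m = 2 (m = -2 + (⅙)*24 = -2 + 4 = 2)
R(a, V) = 2 + V*a (R(a, V) = 2 + a*V = 2 + V*a)
q(u) = √2 (q(u) = √(√(2 - 2) + 2) = √(√0 + 2) = √(0 + 2) = √2)
(382 + q(5))/(816 + R(61, 70)) = (382 + √2)/(816 + (2 + 70*61)) = (382 + √2)/(816 + (2 + 4270)) = (382 + √2)/(816 + 4272) = (382 + √2)/5088 = (382 + √2)*(1/5088) = 191/2544 + √2/5088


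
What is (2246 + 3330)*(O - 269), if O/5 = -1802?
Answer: -51739704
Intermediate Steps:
O = -9010 (O = 5*(-1802) = -9010)
(2246 + 3330)*(O - 269) = (2246 + 3330)*(-9010 - 269) = 5576*(-9279) = -51739704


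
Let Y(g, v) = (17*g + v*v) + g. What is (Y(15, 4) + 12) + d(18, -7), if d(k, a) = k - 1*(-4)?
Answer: 320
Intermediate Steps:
Y(g, v) = v**2 + 18*g (Y(g, v) = (17*g + v**2) + g = (v**2 + 17*g) + g = v**2 + 18*g)
d(k, a) = 4 + k (d(k, a) = k + 4 = 4 + k)
(Y(15, 4) + 12) + d(18, -7) = ((4**2 + 18*15) + 12) + (4 + 18) = ((16 + 270) + 12) + 22 = (286 + 12) + 22 = 298 + 22 = 320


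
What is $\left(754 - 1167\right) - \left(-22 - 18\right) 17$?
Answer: $267$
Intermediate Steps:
$\left(754 - 1167\right) - \left(-22 - 18\right) 17 = -413 - \left(-40\right) 17 = -413 - -680 = -413 + 680 = 267$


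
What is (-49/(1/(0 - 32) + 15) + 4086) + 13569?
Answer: 8455177/479 ≈ 17652.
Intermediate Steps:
(-49/(1/(0 - 32) + 15) + 4086) + 13569 = (-49/(1/(-32) + 15) + 4086) + 13569 = (-49/(-1/32 + 15) + 4086) + 13569 = (-49/(479/32) + 4086) + 13569 = ((32/479)*(-49) + 4086) + 13569 = (-1568/479 + 4086) + 13569 = 1955626/479 + 13569 = 8455177/479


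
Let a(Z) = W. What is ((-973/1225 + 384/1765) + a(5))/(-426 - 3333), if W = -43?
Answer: 2691952/232212225 ≈ 0.011593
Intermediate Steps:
a(Z) = -43
((-973/1225 + 384/1765) + a(5))/(-426 - 3333) = ((-973/1225 + 384/1765) - 43)/(-426 - 3333) = ((-973*1/1225 + 384*(1/1765)) - 43)/(-3759) = ((-139/175 + 384/1765) - 43)*(-1/3759) = (-35627/61775 - 43)*(-1/3759) = -2691952/61775*(-1/3759) = 2691952/232212225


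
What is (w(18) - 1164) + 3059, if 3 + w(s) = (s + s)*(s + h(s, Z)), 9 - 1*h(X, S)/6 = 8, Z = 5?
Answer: 2756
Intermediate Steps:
h(X, S) = 6 (h(X, S) = 54 - 6*8 = 54 - 48 = 6)
w(s) = -3 + 2*s*(6 + s) (w(s) = -3 + (s + s)*(s + 6) = -3 + (2*s)*(6 + s) = -3 + 2*s*(6 + s))
(w(18) - 1164) + 3059 = ((-3 + 2*18**2 + 12*18) - 1164) + 3059 = ((-3 + 2*324 + 216) - 1164) + 3059 = ((-3 + 648 + 216) - 1164) + 3059 = (861 - 1164) + 3059 = -303 + 3059 = 2756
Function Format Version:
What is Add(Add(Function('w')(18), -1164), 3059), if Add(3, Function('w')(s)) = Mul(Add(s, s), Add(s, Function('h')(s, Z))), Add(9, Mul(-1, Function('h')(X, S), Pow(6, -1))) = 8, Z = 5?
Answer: 2756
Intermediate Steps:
Function('h')(X, S) = 6 (Function('h')(X, S) = Add(54, Mul(-6, 8)) = Add(54, -48) = 6)
Function('w')(s) = Add(-3, Mul(2, s, Add(6, s))) (Function('w')(s) = Add(-3, Mul(Add(s, s), Add(s, 6))) = Add(-3, Mul(Mul(2, s), Add(6, s))) = Add(-3, Mul(2, s, Add(6, s))))
Add(Add(Function('w')(18), -1164), 3059) = Add(Add(Add(-3, Mul(2, Pow(18, 2)), Mul(12, 18)), -1164), 3059) = Add(Add(Add(-3, Mul(2, 324), 216), -1164), 3059) = Add(Add(Add(-3, 648, 216), -1164), 3059) = Add(Add(861, -1164), 3059) = Add(-303, 3059) = 2756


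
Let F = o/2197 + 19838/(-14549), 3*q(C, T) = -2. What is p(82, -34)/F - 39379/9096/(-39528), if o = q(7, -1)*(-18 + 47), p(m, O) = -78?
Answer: 672318708264408419/11828735477179200 ≈ 56.838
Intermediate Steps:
q(C, T) = -⅔ (q(C, T) = (⅓)*(-2) = -⅔)
o = -58/3 (o = -2*(-18 + 47)/3 = -⅔*29 = -58/3 ≈ -19.333)
F = -131596100/95892459 (F = -58/3/2197 + 19838/(-14549) = -58/3*1/2197 + 19838*(-1/14549) = -58/6591 - 19838/14549 = -131596100/95892459 ≈ -1.3723)
p(82, -34)/F - 39379/9096/(-39528) = -78/(-131596100/95892459) - 39379/9096/(-39528) = -78*(-95892459/131596100) - 39379/9096*(-1/39528) = 3739805901/65798050 - 1*39379/9096*(-1/39528) = 3739805901/65798050 - 39379/9096*(-1/39528) = 3739805901/65798050 + 39379/359546688 = 672318708264408419/11828735477179200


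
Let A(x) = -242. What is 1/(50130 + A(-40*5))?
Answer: 1/49888 ≈ 2.0045e-5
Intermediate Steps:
1/(50130 + A(-40*5)) = 1/(50130 - 242) = 1/49888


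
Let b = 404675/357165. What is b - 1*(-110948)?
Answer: 7925429419/71433 ≈ 1.1095e+5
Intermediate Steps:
b = 80935/71433 (b = 404675*(1/357165) = 80935/71433 ≈ 1.1330)
b - 1*(-110948) = 80935/71433 - 1*(-110948) = 80935/71433 + 110948 = 7925429419/71433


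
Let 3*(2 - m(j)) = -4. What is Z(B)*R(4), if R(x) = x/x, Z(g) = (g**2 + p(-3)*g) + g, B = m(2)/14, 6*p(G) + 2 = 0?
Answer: 95/441 ≈ 0.21542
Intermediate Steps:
p(G) = -1/3 (p(G) = -1/3 + (1/6)*0 = -1/3 + 0 = -1/3)
m(j) = 10/3 (m(j) = 2 - 1/3*(-4) = 2 + 4/3 = 10/3)
B = 5/21 (B = (10/3)/14 = (10/3)*(1/14) = 5/21 ≈ 0.23810)
Z(g) = g**2 + 2*g/3 (Z(g) = (g**2 - g/3) + g = g**2 + 2*g/3)
R(x) = 1
Z(B)*R(4) = ((1/3)*(5/21)*(2 + 3*(5/21)))*1 = ((1/3)*(5/21)*(2 + 5/7))*1 = ((1/3)*(5/21)*(19/7))*1 = (95/441)*1 = 95/441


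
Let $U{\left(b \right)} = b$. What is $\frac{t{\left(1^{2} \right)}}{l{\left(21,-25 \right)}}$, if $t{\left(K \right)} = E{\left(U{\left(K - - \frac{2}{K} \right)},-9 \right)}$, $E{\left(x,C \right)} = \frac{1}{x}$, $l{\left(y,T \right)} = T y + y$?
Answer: $- \frac{1}{1512} \approx -0.00066138$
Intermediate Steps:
$l{\left(y,T \right)} = y + T y$
$t{\left(K \right)} = \frac{1}{K + \frac{2}{K}}$ ($t{\left(K \right)} = \frac{1}{K - - \frac{2}{K}} = \frac{1}{K + \frac{2}{K}}$)
$\frac{t{\left(1^{2} \right)}}{l{\left(21,-25 \right)}} = \frac{1^{2} \frac{1}{2 + \left(1^{2}\right)^{2}}}{21 \left(1 - 25\right)} = \frac{1 \frac{1}{2 + 1^{2}}}{21 \left(-24\right)} = \frac{1 \frac{1}{2 + 1}}{-504} = 1 \cdot \frac{1}{3} \left(- \frac{1}{504}\right) = \frac{1}{3} \left(- \frac{1}{504}\right) = - \frac{1}{1512}$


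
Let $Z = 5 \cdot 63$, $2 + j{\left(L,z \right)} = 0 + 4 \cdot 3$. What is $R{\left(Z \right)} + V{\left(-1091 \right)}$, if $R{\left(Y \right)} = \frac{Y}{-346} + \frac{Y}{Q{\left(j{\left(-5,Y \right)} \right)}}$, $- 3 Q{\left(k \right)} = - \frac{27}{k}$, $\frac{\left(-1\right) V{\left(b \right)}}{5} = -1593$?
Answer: $\frac{2876675}{346} \approx 8314.1$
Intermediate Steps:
$V{\left(b \right)} = 7965$ ($V{\left(b \right)} = \left(-5\right) \left(-1593\right) = 7965$)
$j{\left(L,z \right)} = 10$ ($j{\left(L,z \right)} = -2 + \left(0 + 4 \cdot 3\right) = -2 + \left(0 + 12\right) = -2 + 12 = 10$)
$Q{\left(k \right)} = \frac{9}{k}$ ($Q{\left(k \right)} = - \frac{\left(-27\right) \frac{1}{k}}{3} = \frac{9}{k}$)
$Z = 315$
$R{\left(Y \right)} = \frac{3451 Y}{3114}$ ($R{\left(Y \right)} = \frac{Y}{-346} + \frac{Y}{9 \cdot \frac{1}{10}} = Y \left(- \frac{1}{346}\right) + \frac{Y}{9 \cdot \frac{1}{10}} = - \frac{Y}{346} + \frac{Y}{\frac{9}{10}} = - \frac{Y}{346} + Y \frac{10}{9} = - \frac{Y}{346} + \frac{10 Y}{9} = \frac{3451 Y}{3114}$)
$R{\left(Z \right)} + V{\left(-1091 \right)} = \frac{3451}{3114} \cdot 315 + 7965 = \frac{120785}{346} + 7965 = \frac{2876675}{346}$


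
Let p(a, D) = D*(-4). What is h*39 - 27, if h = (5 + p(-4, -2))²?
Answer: 6564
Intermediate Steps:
p(a, D) = -4*D
h = 169 (h = (5 - 4*(-2))² = (5 + 8)² = 13² = 169)
h*39 - 27 = 169*39 - 27 = 6591 - 27 = 6564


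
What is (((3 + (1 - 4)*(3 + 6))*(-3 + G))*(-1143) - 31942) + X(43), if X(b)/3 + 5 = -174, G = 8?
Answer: 104681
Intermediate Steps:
X(b) = -537 (X(b) = -15 + 3*(-174) = -15 - 522 = -537)
(((3 + (1 - 4)*(3 + 6))*(-3 + G))*(-1143) - 31942) + X(43) = (((3 + (1 - 4)*(3 + 6))*(-3 + 8))*(-1143) - 31942) - 537 = (((3 - 3*9)*5)*(-1143) - 31942) - 537 = (((3 - 27)*5)*(-1143) - 31942) - 537 = (-24*5*(-1143) - 31942) - 537 = (-120*(-1143) - 31942) - 537 = (137160 - 31942) - 537 = 105218 - 537 = 104681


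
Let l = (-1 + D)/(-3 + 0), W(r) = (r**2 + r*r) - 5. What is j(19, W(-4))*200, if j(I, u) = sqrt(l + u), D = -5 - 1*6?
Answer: 200*sqrt(31) ≈ 1113.6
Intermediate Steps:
D = -11 (D = -5 - 6 = -11)
W(r) = -5 + 2*r**2 (W(r) = (r**2 + r**2) - 5 = 2*r**2 - 5 = -5 + 2*r**2)
l = 4 (l = (-1 - 11)/(-3 + 0) = -12/(-3) = -12*(-1/3) = 4)
j(I, u) = sqrt(4 + u)
j(19, W(-4))*200 = sqrt(4 + (-5 + 2*(-4)**2))*200 = sqrt(4 + (-5 + 2*16))*200 = sqrt(4 + (-5 + 32))*200 = sqrt(4 + 27)*200 = sqrt(31)*200 = 200*sqrt(31)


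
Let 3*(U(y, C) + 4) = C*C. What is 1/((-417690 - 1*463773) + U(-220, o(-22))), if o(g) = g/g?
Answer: -3/2644400 ≈ -1.1345e-6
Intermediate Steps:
o(g) = 1
U(y, C) = -4 + C**2/3 (U(y, C) = -4 + (C*C)/3 = -4 + C**2/3)
1/((-417690 - 1*463773) + U(-220, o(-22))) = 1/((-417690 - 1*463773) + (-4 + (1/3)*1**2)) = 1/((-417690 - 463773) + (-4 + (1/3)*1)) = 1/(-881463 + (-4 + 1/3)) = 1/(-881463 - 11/3) = 1/(-2644400/3) = -3/2644400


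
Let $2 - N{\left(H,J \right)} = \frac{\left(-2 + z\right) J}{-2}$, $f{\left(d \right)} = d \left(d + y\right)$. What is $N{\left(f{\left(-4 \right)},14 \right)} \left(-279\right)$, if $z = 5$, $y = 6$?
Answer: $-6417$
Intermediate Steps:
$f{\left(d \right)} = d \left(6 + d\right)$ ($f{\left(d \right)} = d \left(d + 6\right) = d \left(6 + d\right)$)
$N{\left(H,J \right)} = 2 + \frac{3 J}{2}$ ($N{\left(H,J \right)} = 2 - \frac{\left(-2 + 5\right) J}{-2} = 2 - 3 J \left(- \frac{1}{2}\right) = 2 - - \frac{3 J}{2} = 2 + \frac{3 J}{2}$)
$N{\left(f{\left(-4 \right)},14 \right)} \left(-279\right) = \left(2 + \frac{3}{2} \cdot 14\right) \left(-279\right) = \left(2 + 21\right) \left(-279\right) = 23 \left(-279\right) = -6417$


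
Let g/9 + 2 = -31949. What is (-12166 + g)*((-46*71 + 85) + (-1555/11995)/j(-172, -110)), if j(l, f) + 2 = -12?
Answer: 32021646392375/33586 ≈ 9.5342e+8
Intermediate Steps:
g = -287559 (g = -18 + 9*(-31949) = -18 - 287541 = -287559)
j(l, f) = -14 (j(l, f) = -2 - 12 = -14)
(-12166 + g)*((-46*71 + 85) + (-1555/11995)/j(-172, -110)) = (-12166 - 287559)*((-46*71 + 85) - 1555/11995/(-14)) = -299725*((-3266 + 85) - 1555*1/11995*(-1/14)) = -299725*(-3181 - 311/2399*(-1/14)) = -299725*(-3181 + 311/33586) = -299725*(-106836755/33586) = 32021646392375/33586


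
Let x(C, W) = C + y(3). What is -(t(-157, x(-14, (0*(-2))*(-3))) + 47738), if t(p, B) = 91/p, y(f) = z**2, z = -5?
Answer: -7494775/157 ≈ -47737.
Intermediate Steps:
y(f) = 25 (y(f) = (-5)**2 = 25)
x(C, W) = 25 + C (x(C, W) = C + 25 = 25 + C)
-(t(-157, x(-14, (0*(-2))*(-3))) + 47738) = -(91/(-157) + 47738) = -(91*(-1/157) + 47738) = -(-91/157 + 47738) = -1*7494775/157 = -7494775/157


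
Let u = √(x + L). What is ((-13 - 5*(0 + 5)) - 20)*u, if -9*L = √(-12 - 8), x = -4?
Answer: -58*√(-36 - 2*I*√5)/3 ≈ -7.1913 + 116.22*I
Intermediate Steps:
L = -2*I*√5/9 (L = -√(-12 - 8)/9 = -2*I*√5/9 ≈ -0.4969*I)
u = √(-4 - 2*I*√5/9) ≈ 0.12399 - 2.0038*I
((-13 - 5*(0 + 5)) - 20)*u = ((-13 - 5*(0 + 5)) - 20)*(√(-36 - 2*I*√5)/3) = ((-13 - 5*5) - 20)*(√(-36 - 2*I*√5)/3) = ((-13 - 25) - 20)*(√(-36 - 2*I*√5)/3) = (-38 - 20)*(√(-36 - 2*I*√5)/3) = -58*√(-36 - 2*I*√5)/3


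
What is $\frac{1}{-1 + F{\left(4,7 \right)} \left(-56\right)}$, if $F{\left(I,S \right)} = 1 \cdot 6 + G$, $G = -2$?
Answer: $- \frac{1}{225} \approx -0.0044444$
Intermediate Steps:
$F{\left(I,S \right)} = 4$ ($F{\left(I,S \right)} = 1 \cdot 6 - 2 = 6 - 2 = 4$)
$\frac{1}{-1 + F{\left(4,7 \right)} \left(-56\right)} = \frac{1}{-1 + 4 \left(-56\right)} = \frac{1}{-1 - 224} = \frac{1}{-225} = - \frac{1}{225}$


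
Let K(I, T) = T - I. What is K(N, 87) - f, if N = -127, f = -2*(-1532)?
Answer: -2850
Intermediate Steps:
f = 3064
K(N, 87) - f = (87 - 1*(-127)) - 1*3064 = (87 + 127) - 3064 = 214 - 3064 = -2850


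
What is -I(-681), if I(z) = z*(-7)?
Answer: -4767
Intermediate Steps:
I(z) = -7*z
-I(-681) = -(-7)*(-681) = -1*4767 = -4767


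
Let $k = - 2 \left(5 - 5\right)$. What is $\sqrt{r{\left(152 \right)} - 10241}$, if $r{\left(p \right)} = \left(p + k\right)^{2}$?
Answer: $\sqrt{12863} \approx 113.42$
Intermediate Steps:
$k = 0$ ($k = - 2 \left(5 - 5\right) = \left(-2\right) 0 = 0$)
$r{\left(p \right)} = p^{2}$ ($r{\left(p \right)} = \left(p + 0\right)^{2} = p^{2}$)
$\sqrt{r{\left(152 \right)} - 10241} = \sqrt{152^{2} - 10241} = \sqrt{23104 - 10241} = \sqrt{12863}$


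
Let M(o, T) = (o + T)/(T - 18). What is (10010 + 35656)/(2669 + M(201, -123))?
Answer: 2146302/125417 ≈ 17.113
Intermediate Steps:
M(o, T) = (T + o)/(-18 + T)
(10010 + 35656)/(2669 + M(201, -123)) = (10010 + 35656)/(2669 + (-123 + 201)/(-18 - 123)) = 45666/(2669 + 78/(-141)) = 45666/(2669 - 1/141*78) = 45666/(2669 - 26/47) = 45666/(125417/47) = 45666*(47/125417) = 2146302/125417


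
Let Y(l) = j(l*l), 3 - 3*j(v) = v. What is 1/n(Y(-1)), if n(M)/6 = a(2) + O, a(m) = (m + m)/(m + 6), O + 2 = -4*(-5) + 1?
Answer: 1/117 ≈ 0.0085470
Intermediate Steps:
j(v) = 1 - v/3
Y(l) = 1 - l**2/3 (Y(l) = 1 - l*l/3 = 1 - l**2/3)
O = 19 (O = -2 + (-4*(-5) + 1) = -2 + (20 + 1) = -2 + 21 = 19)
a(m) = 2*m/(6 + m) (a(m) = (2*m)/(6 + m) = 2*m/(6 + m))
n(M) = 117 (n(M) = 6*(2*2/(6 + 2) + 19) = 6*(2*2/8 + 19) = 6*(2*2*(1/8) + 19) = 6*(1/2 + 19) = 6*(39/2) = 117)
1/n(Y(-1)) = 1/117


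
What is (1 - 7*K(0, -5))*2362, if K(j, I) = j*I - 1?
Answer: 18896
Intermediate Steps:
K(j, I) = -1 + I*j (K(j, I) = I*j - 1 = -1 + I*j)
(1 - 7*K(0, -5))*2362 = (1 - 7*(-1 - 5*0))*2362 = (1 - 7*(-1 + 0))*2362 = (1 - 7*(-1))*2362 = (1 + 7)*2362 = 8*2362 = 18896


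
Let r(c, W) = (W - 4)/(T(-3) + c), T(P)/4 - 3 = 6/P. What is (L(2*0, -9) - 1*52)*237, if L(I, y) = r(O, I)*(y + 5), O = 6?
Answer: -59724/5 ≈ -11945.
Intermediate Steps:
T(P) = 12 + 24/P (T(P) = 12 + 4*(6/P) = 12 + 24/P)
r(c, W) = (-4 + W)/(4 + c) (r(c, W) = (W - 4)/((12 + 24/(-3)) + c) = (-4 + W)/((12 + 24*(-1/3)) + c) = (-4 + W)/((12 - 8) + c) = (-4 + W)/(4 + c))
L(I, y) = (5 + y)*(-2/5 + I/10) (L(I, y) = ((-4 + I)/(4 + 6))*(y + 5) = ((-4 + I)/10)*(5 + y) = (-2/5 + I/10)*(5 + y) = (5 + y)*(-2/5 + I/10))
(L(2*0, -9) - 1*52)*237 = ((-4 + 2*0)*(5 - 9)/10 - 1*52)*237 = ((1/10)*(-4 + 0)*(-4) - 52)*237 = ((1/10)*(-4)*(-4) - 52)*237 = (8/5 - 52)*237 = -252/5*237 = -59724/5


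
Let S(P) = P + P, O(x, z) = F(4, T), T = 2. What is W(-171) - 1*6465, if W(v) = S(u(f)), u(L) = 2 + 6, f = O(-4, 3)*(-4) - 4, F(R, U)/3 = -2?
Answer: -6449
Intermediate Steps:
F(R, U) = -6 (F(R, U) = 3*(-2) = -6)
O(x, z) = -6
f = 20 (f = -6*(-4) - 4 = 24 - 4 = 20)
u(L) = 8
S(P) = 2*P
W(v) = 16 (W(v) = 2*8 = 16)
W(-171) - 1*6465 = 16 - 1*6465 = 16 - 6465 = -6449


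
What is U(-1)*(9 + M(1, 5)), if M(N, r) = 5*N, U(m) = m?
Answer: -14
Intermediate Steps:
U(-1)*(9 + M(1, 5)) = -(9 + 5*1) = -(9 + 5) = -1*14 = -14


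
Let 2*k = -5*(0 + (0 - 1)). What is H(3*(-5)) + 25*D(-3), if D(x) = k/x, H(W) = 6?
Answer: -89/6 ≈ -14.833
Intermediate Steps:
k = 5/2 (k = (-5*(0 + (0 - 1)))/2 = (-5*(0 - 1))/2 = (-5*(-1))/2 = (-1*(-5))/2 = (1/2)*5 = 5/2 ≈ 2.5000)
D(x) = 5/(2*x)
H(3*(-5)) + 25*D(-3) = 6 + 25*((5/2)/(-3)) = 6 + 25*((5/2)*(-1/3)) = 6 + 25*(-5/6) = 6 - 125/6 = -89/6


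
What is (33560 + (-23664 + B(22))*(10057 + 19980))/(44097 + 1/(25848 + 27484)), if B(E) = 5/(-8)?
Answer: -75814721237917/4703562410 ≈ -16119.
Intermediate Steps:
B(E) = -5/8 (B(E) = 5*(-⅛) = -5/8)
(33560 + (-23664 + B(22))*(10057 + 19980))/(44097 + 1/(25848 + 27484)) = (33560 + (-23664 - 5/8)*(10057 + 19980))/(44097 + 1/(25848 + 27484)) = (33560 - 189317/8*30037)/(44097 + 1/53332) = (33560 - 5686514729/8)/(44097 + 1/53332) = -5686246249/(8*2351781205/53332) = -5686246249/8*53332/2351781205 = -75814721237917/4703562410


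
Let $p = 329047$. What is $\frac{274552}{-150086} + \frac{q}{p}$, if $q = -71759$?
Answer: $- \frac{50555266609}{24692674021} \approx -2.0474$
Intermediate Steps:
$\frac{274552}{-150086} + \frac{q}{p} = \frac{274552}{-150086} - \frac{71759}{329047} = 274552 \left(- \frac{1}{150086}\right) - \frac{71759}{329047} = - \frac{137276}{75043} - \frac{71759}{329047} = - \frac{50555266609}{24692674021}$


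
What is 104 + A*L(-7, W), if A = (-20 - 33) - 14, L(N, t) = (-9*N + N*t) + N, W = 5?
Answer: -1303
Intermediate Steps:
L(N, t) = -8*N + N*t
A = -67 (A = -53 - 14 = -67)
104 + A*L(-7, W) = 104 - (-469)*(-8 + 5) = 104 - (-469)*(-3) = 104 - 67*21 = 104 - 1407 = -1303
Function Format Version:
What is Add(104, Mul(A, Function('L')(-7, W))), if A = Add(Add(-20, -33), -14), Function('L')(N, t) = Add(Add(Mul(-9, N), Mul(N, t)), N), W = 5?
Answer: -1303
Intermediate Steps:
Function('L')(N, t) = Add(Mul(-8, N), Mul(N, t))
A = -67 (A = Add(-53, -14) = -67)
Add(104, Mul(A, Function('L')(-7, W))) = Add(104, Mul(-67, Mul(-7, Add(-8, 5)))) = Add(104, Mul(-67, Mul(-7, -3))) = Add(104, Mul(-67, 21)) = Add(104, -1407) = -1303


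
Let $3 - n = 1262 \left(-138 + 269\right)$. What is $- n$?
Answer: $165319$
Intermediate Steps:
$n = -165319$ ($n = 3 - 1262 \left(-138 + 269\right) = 3 - 1262 \cdot 131 = 3 - 165322 = -165319$)
$- n = \left(-1\right) \left(-165319\right) = 165319$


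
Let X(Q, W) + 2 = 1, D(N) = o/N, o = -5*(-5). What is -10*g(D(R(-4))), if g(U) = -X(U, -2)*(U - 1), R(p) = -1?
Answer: 260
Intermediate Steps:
o = 25
D(N) = 25/N
X(Q, W) = -1 (X(Q, W) = -2 + 1 = -1)
g(U) = -1 + U (g(U) = -(-1)*(U - 1) = -(-1)*(-1 + U) = -(1 - U) = -1 + U)
-10*g(D(R(-4))) = -10*(-1 + 25/(-1)) = -10*(-1 + 25*(-1)) = -10*(-1 - 25) = -10*(-26) = 260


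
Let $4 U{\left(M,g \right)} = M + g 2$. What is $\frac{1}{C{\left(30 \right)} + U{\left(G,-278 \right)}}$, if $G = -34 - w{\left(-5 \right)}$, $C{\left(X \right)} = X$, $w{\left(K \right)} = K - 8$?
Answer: $- \frac{4}{457} \approx -0.0087527$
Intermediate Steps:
$w{\left(K \right)} = -8 + K$
$G = -21$ ($G = -34 - \left(-8 - 5\right) = -34 - -13 = -34 + 13 = -21$)
$U{\left(M,g \right)} = \frac{g}{2} + \frac{M}{4}$ ($U{\left(M,g \right)} = \frac{M + g 2}{4} = \frac{M + 2 g}{4} = \frac{g}{2} + \frac{M}{4}$)
$\frac{1}{C{\left(30 \right)} + U{\left(G,-278 \right)}} = \frac{1}{30 + \left(\frac{1}{2} \left(-278\right) + \frac{1}{4} \left(-21\right)\right)} = \frac{1}{30 - \frac{577}{4}} = \frac{1}{- \frac{457}{4}} = - \frac{4}{457}$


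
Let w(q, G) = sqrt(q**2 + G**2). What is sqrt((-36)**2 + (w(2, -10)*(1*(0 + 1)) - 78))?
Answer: sqrt(1218 + 2*sqrt(26)) ≈ 35.046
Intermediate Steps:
w(q, G) = sqrt(G**2 + q**2)
sqrt((-36)**2 + (w(2, -10)*(1*(0 + 1)) - 78)) = sqrt((-36)**2 + (sqrt((-10)**2 + 2**2)*(1*(0 + 1)) - 78)) = sqrt(1296 + (sqrt(100 + 4)*(1*1) - 78)) = sqrt(1296 + (sqrt(104)*1 - 78)) = sqrt(1296 + ((2*sqrt(26))*1 - 78)) = sqrt(1296 + (2*sqrt(26) - 78)) = sqrt(1296 + (-78 + 2*sqrt(26))) = sqrt(1218 + 2*sqrt(26))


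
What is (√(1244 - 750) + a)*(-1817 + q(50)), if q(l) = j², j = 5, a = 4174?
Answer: -7479808 - 1792*√494 ≈ -7.5196e+6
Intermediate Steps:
q(l) = 25 (q(l) = 5² = 25)
(√(1244 - 750) + a)*(-1817 + q(50)) = (√(1244 - 750) + 4174)*(-1817 + 25) = (√494 + 4174)*(-1792) = (4174 + √494)*(-1792) = -7479808 - 1792*√494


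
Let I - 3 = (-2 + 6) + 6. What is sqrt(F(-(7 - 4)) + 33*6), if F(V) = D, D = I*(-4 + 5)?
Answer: sqrt(211) ≈ 14.526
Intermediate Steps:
I = 13 (I = 3 + ((-2 + 6) + 6) = 3 + (4 + 6) = 3 + 10 = 13)
D = 13 (D = 13*(-4 + 5) = 13*1 = 13)
F(V) = 13
sqrt(F(-(7 - 4)) + 33*6) = sqrt(13 + 33*6) = sqrt(13 + 198) = sqrt(211)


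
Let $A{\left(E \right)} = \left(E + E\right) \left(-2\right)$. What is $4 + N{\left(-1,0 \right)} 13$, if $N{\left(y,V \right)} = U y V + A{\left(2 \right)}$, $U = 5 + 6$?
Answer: $-100$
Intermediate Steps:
$U = 11$
$A{\left(E \right)} = - 4 E$ ($A{\left(E \right)} = 2 E \left(-2\right) = - 4 E$)
$N{\left(y,V \right)} = -8 + 11 V y$ ($N{\left(y,V \right)} = 11 y V - 8 = 11 V y - 8 = -8 + 11 V y$)
$4 + N{\left(-1,0 \right)} 13 = 4 + \left(-8 + 11 \cdot 0 \left(-1\right)\right) 13 = 4 + \left(-8 + 0\right) 13 = 4 - 104 = -100$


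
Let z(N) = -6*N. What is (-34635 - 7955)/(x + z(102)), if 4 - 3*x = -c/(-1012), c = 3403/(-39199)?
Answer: 5068557704760/72674315413 ≈ 69.743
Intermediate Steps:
c = -3403/39199 (c = 3403*(-1/39199) = -3403/39199 ≈ -0.086813)
x = 158680955/119008164 (x = 4/3 - (-1)*(-3403/39199/(-1012))/3 = 4/3 - (-1)*(-3403/39199*(-1/1012))/3 = 4/3 - (-1)*3403/(3*39669388) = 4/3 - ⅓*(-3403/39669388) = 4/3 + 3403/119008164 = 158680955/119008164 ≈ 1.3334)
(-34635 - 7955)/(x + z(102)) = (-34635 - 7955)/(158680955/119008164 - 6*102) = -42590/(158680955/119008164 - 612) = -42590/(-72674315413/119008164) = -42590*(-119008164/72674315413) = 5068557704760/72674315413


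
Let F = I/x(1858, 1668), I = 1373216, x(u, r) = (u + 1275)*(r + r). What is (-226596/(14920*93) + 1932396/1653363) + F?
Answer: 2426900365527823/2134761335083770 ≈ 1.1368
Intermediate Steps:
x(u, r) = 2*r*(1275 + u) (x(u, r) = (1275 + u)*(2*r) = 2*r*(1275 + u))
F = 13204/100497 (F = 1373216/((2*1668*(1275 + 1858))) = 1373216/((2*1668*3133)) = 1373216/10451688 = 1373216*(1/10451688) = 13204/100497 ≈ 0.13139)
(-226596/(14920*93) + 1932396/1653363) + F = (-226596/(14920*93) + 1932396/1653363) + 13204/100497 = (-226596/1387560 + 1932396*(1/1653363)) + 13204/100497 = (-226596*1/1387560 + 644132/551121) + 13204/100497 = (-18883/115630 + 644132/551121) + 13204/100497 = 64074165317/63726121230 + 13204/100497 = 2426900365527823/2134761335083770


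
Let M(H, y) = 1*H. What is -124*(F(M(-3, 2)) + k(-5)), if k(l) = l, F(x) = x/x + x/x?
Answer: 372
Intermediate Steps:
M(H, y) = H
F(x) = 2 (F(x) = 1 + 1 = 2)
-124*(F(M(-3, 2)) + k(-5)) = -124*(2 - 5) = -124*(-3) = 372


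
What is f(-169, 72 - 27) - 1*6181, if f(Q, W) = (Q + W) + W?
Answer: -6260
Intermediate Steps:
f(Q, W) = Q + 2*W
f(-169, 72 - 27) - 1*6181 = (-169 + 2*(72 - 27)) - 1*6181 = (-169 + 2*45) - 6181 = (-169 + 90) - 6181 = -79 - 6181 = -6260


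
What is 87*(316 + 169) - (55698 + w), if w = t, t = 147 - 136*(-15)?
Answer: -15690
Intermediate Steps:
t = 2187 (t = 147 + 2040 = 2187)
w = 2187
87*(316 + 169) - (55698 + w) = 87*(316 + 169) - (55698 + 2187) = 87*485 - 1*57885 = 42195 - 57885 = -15690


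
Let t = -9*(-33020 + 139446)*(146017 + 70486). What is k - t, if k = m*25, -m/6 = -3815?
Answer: 207374506752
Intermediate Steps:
m = 22890 (m = -6*(-3815) = 22890)
k = 572250 (k = 22890*25 = 572250)
t = -207373934502 (t = -957834*216503 = -9*23041548278 = -207373934502)
k - t = 572250 - 1*(-207373934502) = 572250 + 207373934502 = 207374506752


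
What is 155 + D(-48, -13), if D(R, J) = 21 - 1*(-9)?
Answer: 185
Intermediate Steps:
D(R, J) = 30 (D(R, J) = 21 + 9 = 30)
155 + D(-48, -13) = 155 + 30 = 185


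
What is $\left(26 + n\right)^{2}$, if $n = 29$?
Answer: $3025$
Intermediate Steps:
$\left(26 + n\right)^{2} = \left(26 + 29\right)^{2} = 55^{2} = 3025$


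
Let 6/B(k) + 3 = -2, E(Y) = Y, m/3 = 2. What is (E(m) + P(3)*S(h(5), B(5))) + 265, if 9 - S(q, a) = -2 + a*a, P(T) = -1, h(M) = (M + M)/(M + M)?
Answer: 6536/25 ≈ 261.44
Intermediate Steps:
h(M) = 1 (h(M) = (2*M)/((2*M)) = (2*M)*(1/(2*M)) = 1)
m = 6 (m = 3*2 = 6)
B(k) = -6/5 (B(k) = 6/(-3 - 2) = 6/(-5) = 6*(-1/5) = -6/5)
S(q, a) = 11 - a**2 (S(q, a) = 9 - (-2 + a*a) = 9 - (-2 + a**2) = 9 + (2 - a**2) = 11 - a**2)
(E(m) + P(3)*S(h(5), B(5))) + 265 = (6 - (11 - (-6/5)**2)) + 265 = (6 - (11 - 1*36/25)) + 265 = (6 - (11 - 36/25)) + 265 = (6 - 1*239/25) + 265 = (6 - 239/25) + 265 = -89/25 + 265 = 6536/25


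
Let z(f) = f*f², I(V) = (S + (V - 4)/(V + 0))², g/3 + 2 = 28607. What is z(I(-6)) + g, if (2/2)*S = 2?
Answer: 64330696/729 ≈ 88245.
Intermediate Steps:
S = 2
g = 85815 (g = -6 + 3*28607 = -6 + 85821 = 85815)
I(V) = (2 + (-4 + V)/V)² (I(V) = (2 + (V - 4)/(V + 0))² = (2 + (-4 + V)/V)²)
z(f) = f³
z(I(-6)) + g = ((-4 + 3*(-6))²/(-6)²)³ + 85815 = ((-4 - 18)²/36)³ + 85815 = ((1/36)*(-22)²)³ + 85815 = ((1/36)*484)³ + 85815 = (121/9)³ + 85815 = 1771561/729 + 85815 = 64330696/729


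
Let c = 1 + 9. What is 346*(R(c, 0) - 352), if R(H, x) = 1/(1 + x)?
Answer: -121446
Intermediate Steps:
c = 10
346*(R(c, 0) - 352) = 346*(1/(1 + 0) - 352) = 346*(1/1 - 352) = 346*(1 - 352) = 346*(-351) = -121446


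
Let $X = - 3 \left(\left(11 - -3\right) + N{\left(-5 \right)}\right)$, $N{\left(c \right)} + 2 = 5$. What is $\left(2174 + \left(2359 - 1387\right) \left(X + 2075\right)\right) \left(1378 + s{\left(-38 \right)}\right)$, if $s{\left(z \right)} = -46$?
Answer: $2623376664$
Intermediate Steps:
$N{\left(c \right)} = 3$ ($N{\left(c \right)} = -2 + 5 = 3$)
$X = -51$ ($X = - 3 \left(\left(11 - -3\right) + 3\right) = - 3 \left(\left(11 + 3\right) + 3\right) = - 3 \left(14 + 3\right) = \left(-3\right) 17 = -51$)
$\left(2174 + \left(2359 - 1387\right) \left(X + 2075\right)\right) \left(1378 + s{\left(-38 \right)}\right) = \left(2174 + \left(2359 - 1387\right) \left(-51 + 2075\right)\right) \left(1378 - 46\right) = \left(2174 + 972 \cdot 2024\right) 1332 = \left(2174 + 1967328\right) 1332 = 1969502 \cdot 1332 = 2623376664$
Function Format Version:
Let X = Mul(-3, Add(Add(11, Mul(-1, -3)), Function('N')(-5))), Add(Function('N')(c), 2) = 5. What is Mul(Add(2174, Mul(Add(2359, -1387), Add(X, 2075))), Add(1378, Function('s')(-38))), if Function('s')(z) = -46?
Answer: 2623376664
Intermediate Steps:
Function('N')(c) = 3 (Function('N')(c) = Add(-2, 5) = 3)
X = -51 (X = Mul(-3, Add(Add(11, Mul(-1, -3)), 3)) = Mul(-3, Add(Add(11, 3), 3)) = Mul(-3, Add(14, 3)) = Mul(-3, 17) = -51)
Mul(Add(2174, Mul(Add(2359, -1387), Add(X, 2075))), Add(1378, Function('s')(-38))) = Mul(Add(2174, Mul(Add(2359, -1387), Add(-51, 2075))), Add(1378, -46)) = Mul(Add(2174, Mul(972, 2024)), 1332) = Mul(Add(2174, 1967328), 1332) = Mul(1969502, 1332) = 2623376664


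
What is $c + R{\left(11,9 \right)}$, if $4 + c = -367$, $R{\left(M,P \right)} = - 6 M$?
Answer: $-437$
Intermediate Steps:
$c = -371$ ($c = -4 - 367 = -371$)
$c + R{\left(11,9 \right)} = -371 - 66 = -437$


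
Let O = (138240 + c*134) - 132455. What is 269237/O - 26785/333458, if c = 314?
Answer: 88497274661/15959633338 ≈ 5.5451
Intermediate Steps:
O = 47861 (O = (138240 + 314*134) - 132455 = (138240 + 42076) - 132455 = 180316 - 132455 = 47861)
269237/O - 26785/333458 = 269237/47861 - 26785/333458 = 88497274661/15959633338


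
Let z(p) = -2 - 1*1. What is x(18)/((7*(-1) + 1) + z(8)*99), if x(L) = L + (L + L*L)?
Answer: -120/101 ≈ -1.1881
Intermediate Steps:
z(p) = -3 (z(p) = -2 - 1 = -3)
x(L) = L² + 2*L (x(L) = L + (L + L²) = L² + 2*L)
x(18)/((7*(-1) + 1) + z(8)*99) = (18*(2 + 18))/((7*(-1) + 1) - 3*99) = (18*20)/((-7 + 1) - 297) = 360/(-6 - 297) = 360/(-303) = 360*(-1/303) = -120/101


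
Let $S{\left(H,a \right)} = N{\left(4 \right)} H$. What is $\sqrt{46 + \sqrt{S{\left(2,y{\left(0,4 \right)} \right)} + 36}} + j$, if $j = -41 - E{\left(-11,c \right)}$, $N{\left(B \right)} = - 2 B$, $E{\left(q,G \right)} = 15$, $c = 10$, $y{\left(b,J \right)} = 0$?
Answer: $-56 + \sqrt{46 + 2 \sqrt{5}} \approx -48.896$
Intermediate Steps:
$S{\left(H,a \right)} = - 8 H$ ($S{\left(H,a \right)} = \left(-2\right) 4 H = - 8 H$)
$j = -56$ ($j = -41 - 15 = -56$)
$\sqrt{46 + \sqrt{S{\left(2,y{\left(0,4 \right)} \right)} + 36}} + j = \sqrt{46 + \sqrt{\left(-8\right) 2 + 36}} - 56 = \sqrt{46 + \sqrt{-16 + 36}} - 56 = \sqrt{46 + \sqrt{20}} - 56 = \sqrt{46 + 2 \sqrt{5}} - 56 = -56 + \sqrt{46 + 2 \sqrt{5}}$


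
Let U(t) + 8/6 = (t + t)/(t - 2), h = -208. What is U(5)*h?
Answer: -416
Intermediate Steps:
U(t) = -4/3 + 2*t/(-2 + t) (U(t) = -4/3 + (t + t)/(t - 2) = -4/3 + (2*t)/(-2 + t) = -4/3 + 2*t/(-2 + t))
U(5)*h = (2*(4 + 5)/(3*(-2 + 5)))*(-208) = ((2/3)*9/3)*(-208) = ((2/3)*(1/3)*9)*(-208) = 2*(-208) = -416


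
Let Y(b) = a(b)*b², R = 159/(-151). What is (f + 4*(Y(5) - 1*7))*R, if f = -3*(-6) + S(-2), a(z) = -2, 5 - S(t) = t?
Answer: 32277/151 ≈ 213.75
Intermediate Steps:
S(t) = 5 - t
R = -159/151 (R = 159*(-1/151) = -159/151 ≈ -1.0530)
Y(b) = -2*b²
f = 25 (f = -3*(-6) + (5 - 1*(-2)) = 18 + (5 + 2) = 18 + 7 = 25)
(f + 4*(Y(5) - 1*7))*R = (25 + 4*(-2*5² - 1*7))*(-159/151) = (25 + 4*(-2*25 - 7))*(-159/151) = (25 + 4*(-50 - 7))*(-159/151) = (25 + 4*(-57))*(-159/151) = (25 - 228)*(-159/151) = -203*(-159/151) = 32277/151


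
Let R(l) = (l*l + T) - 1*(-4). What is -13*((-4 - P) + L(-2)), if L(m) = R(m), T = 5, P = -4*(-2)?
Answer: -13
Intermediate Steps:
P = 8
R(l) = 9 + l² (R(l) = (l*l + 5) - 1*(-4) = (l² + 5) + 4 = (5 + l²) + 4 = 9 + l²)
L(m) = 9 + m²
-13*((-4 - P) + L(-2)) = -13*((-4 - 1*8) + (9 + (-2)²)) = -13*((-4 - 8) + (9 + 4)) = -13*(-12 + 13) = -13*1 = -13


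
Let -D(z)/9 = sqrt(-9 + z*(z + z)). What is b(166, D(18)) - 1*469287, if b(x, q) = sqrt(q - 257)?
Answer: -469287 + I*sqrt(257 + 27*sqrt(71)) ≈ -4.6929e+5 + 22.012*I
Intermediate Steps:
D(z) = -9*sqrt(-9 + 2*z**2) (D(z) = -9*sqrt(-9 + z*(z + z)) = -9*sqrt(-9 + z*(2*z)) = -9*sqrt(-9 + 2*z**2))
b(x, q) = sqrt(-257 + q)
b(166, D(18)) - 1*469287 = sqrt(-257 - 9*sqrt(-9 + 2*18**2)) - 1*469287 = sqrt(-257 - 9*sqrt(-9 + 2*324)) - 469287 = sqrt(-257 - 9*sqrt(-9 + 648)) - 469287 = sqrt(-257 - 27*sqrt(71)) - 469287 = -469287 + sqrt(-257 - 27*sqrt(71))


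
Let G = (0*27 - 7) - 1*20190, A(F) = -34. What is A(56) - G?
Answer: 20163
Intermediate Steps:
G = -20197 (G = (0 - 7) - 20190 = -7 - 20190 = -20197)
A(56) - G = -34 - 1*(-20197) = -34 + 20197 = 20163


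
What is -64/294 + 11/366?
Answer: -3365/17934 ≈ -0.18763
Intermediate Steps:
-64/294 + 11/366 = -64*1/294 + 11*(1/366) = -32/147 + 11/366 = -3365/17934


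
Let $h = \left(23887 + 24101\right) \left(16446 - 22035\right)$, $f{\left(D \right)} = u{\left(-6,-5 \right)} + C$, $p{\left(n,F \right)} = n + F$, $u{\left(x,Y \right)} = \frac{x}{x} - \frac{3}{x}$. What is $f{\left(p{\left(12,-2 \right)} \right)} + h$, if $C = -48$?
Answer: $- \frac{536409957}{2} \approx -2.6821 \cdot 10^{8}$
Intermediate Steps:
$u{\left(x,Y \right)} = 1 - \frac{3}{x}$
$p{\left(n,F \right)} = F + n$
$f{\left(D \right)} = - \frac{93}{2}$ ($f{\left(D \right)} = \frac{-3 - 6}{-6} - 48 = \left(- \frac{1}{6}\right) \left(-9\right) - 48 = \frac{3}{2} - 48 = - \frac{93}{2}$)
$h = -268204932$ ($h = 47988 \left(-5589\right) = -268204932$)
$f{\left(p{\left(12,-2 \right)} \right)} + h = - \frac{93}{2} - 268204932 = - \frac{536409957}{2}$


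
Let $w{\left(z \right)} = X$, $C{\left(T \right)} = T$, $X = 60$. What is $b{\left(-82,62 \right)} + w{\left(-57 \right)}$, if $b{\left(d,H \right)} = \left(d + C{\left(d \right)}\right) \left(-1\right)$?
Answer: $224$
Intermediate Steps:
$b{\left(d,H \right)} = - 2 d$ ($b{\left(d,H \right)} = \left(d + d\right) \left(-1\right) = 2 d \left(-1\right) = - 2 d$)
$w{\left(z \right)} = 60$
$b{\left(-82,62 \right)} + w{\left(-57 \right)} = \left(-2\right) \left(-82\right) + 60 = 164 + 60 = 224$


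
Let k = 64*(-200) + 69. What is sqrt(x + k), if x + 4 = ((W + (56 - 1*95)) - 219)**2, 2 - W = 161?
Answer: 3*sqrt(17906) ≈ 401.44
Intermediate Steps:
W = -159 (W = 2 - 1*161 = 2 - 161 = -159)
k = -12731 (k = -12800 + 69 = -12731)
x = 173885 (x = -4 + ((-159 + (56 - 1*95)) - 219)**2 = -4 + ((-159 + (56 - 95)) - 219)**2 = -4 + ((-159 - 39) - 219)**2 = -4 + (-198 - 219)**2 = -4 + (-417)**2 = -4 + 173889 = 173885)
sqrt(x + k) = sqrt(173885 - 12731) = sqrt(161154) = 3*sqrt(17906)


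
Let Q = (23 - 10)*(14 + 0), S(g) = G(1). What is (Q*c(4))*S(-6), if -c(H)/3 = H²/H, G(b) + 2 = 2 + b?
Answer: -2184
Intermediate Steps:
G(b) = b (G(b) = -2 + (2 + b) = b)
S(g) = 1
Q = 182 (Q = 13*14 = 182)
c(H) = -3*H (c(H) = -3*H²/H = -3*H)
(Q*c(4))*S(-6) = (182*(-3*4))*1 = (182*(-12))*1 = -2184*1 = -2184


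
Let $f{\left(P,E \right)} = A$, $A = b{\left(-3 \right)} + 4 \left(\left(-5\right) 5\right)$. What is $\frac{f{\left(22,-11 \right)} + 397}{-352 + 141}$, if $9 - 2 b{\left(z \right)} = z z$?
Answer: $- \frac{297}{211} \approx -1.4076$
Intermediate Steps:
$b{\left(z \right)} = \frac{9}{2} - \frac{z^{2}}{2}$ ($b{\left(z \right)} = \frac{9}{2} - \frac{z z}{2} = \frac{9}{2} - \frac{z^{2}}{2}$)
$A = -100$ ($A = \left(\frac{9}{2} - \frac{\left(-3\right)^{2}}{2}\right) + 4 \left(\left(-5\right) 5\right) = \left(\frac{9}{2} - \frac{9}{2}\right) + 4 \left(-25\right) = \left(\frac{9}{2} - \frac{9}{2}\right) - 100 = 0 - 100 = -100$)
$f{\left(P,E \right)} = -100$
$\frac{f{\left(22,-11 \right)} + 397}{-352 + 141} = \frac{-100 + 397}{-352 + 141} = \frac{297}{-211} = 297 \left(- \frac{1}{211}\right) = - \frac{297}{211}$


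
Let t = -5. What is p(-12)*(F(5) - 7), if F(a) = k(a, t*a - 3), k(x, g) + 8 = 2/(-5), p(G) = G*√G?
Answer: 1848*I*√3/5 ≈ 640.17*I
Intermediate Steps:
p(G) = G^(3/2)
k(x, g) = -42/5 (k(x, g) = -8 + 2/(-5) = -8 + 2*(-⅕) = -8 - ⅖ = -42/5)
F(a) = -42/5
p(-12)*(F(5) - 7) = (-12)^(3/2)*(-42/5 - 7) = -24*I*√3*(-77/5) = 1848*I*√3/5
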